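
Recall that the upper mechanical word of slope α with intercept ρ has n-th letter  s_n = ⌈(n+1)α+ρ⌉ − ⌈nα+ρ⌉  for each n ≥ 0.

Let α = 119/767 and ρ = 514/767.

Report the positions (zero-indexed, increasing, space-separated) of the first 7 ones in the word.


2 8 15 21 27 34 40

n=0: ⌈633/767⌉−⌈514/767⌉ = 1−1 = 0
n=1: ⌈752/767⌉−⌈633/767⌉ = 1−1 = 0
n=2: ⌈871/767⌉−⌈752/767⌉ = 2−1 = 1  ← one
n=3: ⌈990/767⌉−⌈871/767⌉ = 2−2 = 0
n=4: ⌈1109/767⌉−⌈990/767⌉ = 2−2 = 0
n=5: ⌈1228/767⌉−⌈1109/767⌉ = 2−2 = 0
n=6: ⌈1347/767⌉−⌈1228/767⌉ = 2−2 = 0
n=7: ⌈1466/767⌉−⌈1347/767⌉ = 2−2 = 0
n=8: ⌈1585/767⌉−⌈1466/767⌉ = 3−2 = 1  ← one
n=9: ⌈1704/767⌉−⌈1585/767⌉ = 3−3 = 0
n=10: ⌈1823/767⌉−⌈1704/767⌉ = 3−3 = 0
n=11: ⌈1942/767⌉−⌈1823/767⌉ = 3−3 = 0
n=12: ⌈2061/767⌉−⌈1942/767⌉ = 3−3 = 0
n=13: ⌈2180/767⌉−⌈2061/767⌉ = 3−3 = 0
n=14: ⌈2299/767⌉−⌈2180/767⌉ = 3−3 = 0
n=15: ⌈2418/767⌉−⌈2299/767⌉ = 4−3 = 1  ← one
n=16: ⌈2537/767⌉−⌈2418/767⌉ = 4−4 = 0
n=17: ⌈2656/767⌉−⌈2537/767⌉ = 4−4 = 0
n=18: ⌈2775/767⌉−⌈2656/767⌉ = 4−4 = 0
n=19: ⌈2894/767⌉−⌈2775/767⌉ = 4−4 = 0
n=20: ⌈3013/767⌉−⌈2894/767⌉ = 4−4 = 0
n=21: ⌈3132/767⌉−⌈3013/767⌉ = 5−4 = 1  ← one
n=22: ⌈3251/767⌉−⌈3132/767⌉ = 5−5 = 0
n=23: ⌈3370/767⌉−⌈3251/767⌉ = 5−5 = 0
n=24: ⌈3489/767⌉−⌈3370/767⌉ = 5−5 = 0
n=25: ⌈3608/767⌉−⌈3489/767⌉ = 5−5 = 0
n=26: ⌈3727/767⌉−⌈3608/767⌉ = 5−5 = 0
n=27: ⌈3846/767⌉−⌈3727/767⌉ = 6−5 = 1  ← one
n=28: ⌈3965/767⌉−⌈3846/767⌉ = 6−6 = 0
n=29: ⌈4084/767⌉−⌈3965/767⌉ = 6−6 = 0
n=30: ⌈4203/767⌉−⌈4084/767⌉ = 6−6 = 0
n=31: ⌈4322/767⌉−⌈4203/767⌉ = 6−6 = 0
n=32: ⌈4441/767⌉−⌈4322/767⌉ = 6−6 = 0
n=33: ⌈4560/767⌉−⌈4441/767⌉ = 6−6 = 0
n=34: ⌈4679/767⌉−⌈4560/767⌉ = 7−6 = 1  ← one
n=35: ⌈4798/767⌉−⌈4679/767⌉ = 7−7 = 0
n=36: ⌈4917/767⌉−⌈4798/767⌉ = 7−7 = 0
n=37: ⌈5036/767⌉−⌈4917/767⌉ = 7−7 = 0
n=38: ⌈5155/767⌉−⌈5036/767⌉ = 7−7 = 0
n=39: ⌈5274/767⌉−⌈5155/767⌉ = 7−7 = 0
n=40: ⌈5393/767⌉−⌈5274/767⌉ = 8−7 = 1  ← one
positions of the first 7 ones: 2 8 15 21 27 34 40


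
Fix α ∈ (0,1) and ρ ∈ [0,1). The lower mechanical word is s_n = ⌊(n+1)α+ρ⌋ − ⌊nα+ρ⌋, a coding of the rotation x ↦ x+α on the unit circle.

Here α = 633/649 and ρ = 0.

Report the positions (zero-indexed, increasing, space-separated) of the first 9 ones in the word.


1 2 3 4 5 6 7 8 9

n=0: ⌊633/649⌋−⌊0/649⌋ = 0−0 = 0
n=1: ⌊1266/649⌋−⌊633/649⌋ = 1−0 = 1  ← one
n=2: ⌊1899/649⌋−⌊1266/649⌋ = 2−1 = 1  ← one
n=3: ⌊2532/649⌋−⌊1899/649⌋ = 3−2 = 1  ← one
n=4: ⌊3165/649⌋−⌊2532/649⌋ = 4−3 = 1  ← one
n=5: ⌊3798/649⌋−⌊3165/649⌋ = 5−4 = 1  ← one
n=6: ⌊4431/649⌋−⌊3798/649⌋ = 6−5 = 1  ← one
n=7: ⌊5064/649⌋−⌊4431/649⌋ = 7−6 = 1  ← one
n=8: ⌊5697/649⌋−⌊5064/649⌋ = 8−7 = 1  ← one
n=9: ⌊6330/649⌋−⌊5697/649⌋ = 9−8 = 1  ← one
positions of the first 9 ones: 1 2 3 4 5 6 7 8 9


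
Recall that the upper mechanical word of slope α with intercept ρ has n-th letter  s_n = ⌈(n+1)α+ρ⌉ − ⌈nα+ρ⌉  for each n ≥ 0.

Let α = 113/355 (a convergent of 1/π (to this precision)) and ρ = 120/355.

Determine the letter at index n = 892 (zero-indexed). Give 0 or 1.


(n+1)α + ρ = (893·113 + 120) / 355 = 101029/355
nα + ρ     = (892·113 + 120) / 355 = 100916/355
⌈101029/355⌉ = 285,  ⌈100916/355⌉ = 285
s_{892} = 285 − 285 = 0

0


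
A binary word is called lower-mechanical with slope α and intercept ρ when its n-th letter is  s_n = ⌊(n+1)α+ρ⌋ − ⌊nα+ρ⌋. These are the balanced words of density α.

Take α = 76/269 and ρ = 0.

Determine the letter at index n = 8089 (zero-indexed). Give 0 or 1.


0

(n+1)α + ρ = (8090·76) / 269 = 614840/269
nα + ρ     = (8089·76) / 269 = 614764/269
⌊614840/269⌋ = 2285,  ⌊614764/269⌋ = 2285
s_{8089} = 2285 − 2285 = 0


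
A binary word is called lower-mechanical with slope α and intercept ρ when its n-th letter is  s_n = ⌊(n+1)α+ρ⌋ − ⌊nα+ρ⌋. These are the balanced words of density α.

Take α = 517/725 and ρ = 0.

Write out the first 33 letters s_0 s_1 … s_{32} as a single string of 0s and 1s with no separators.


011011011101101110110111011011101

n=0: ⌊(1·517)/725⌋ − ⌊(0·517)/725⌋ = ⌊517/725⌋ − ⌊0/725⌋ = 0 − 0 = 0
n=1: ⌊(2·517)/725⌋ − ⌊(1·517)/725⌋ = ⌊1034/725⌋ − ⌊517/725⌋ = 1 − 0 = 1
n=2: ⌊(3·517)/725⌋ − ⌊(2·517)/725⌋ = ⌊1551/725⌋ − ⌊1034/725⌋ = 2 − 1 = 1
n=3: ⌊(4·517)/725⌋ − ⌊(3·517)/725⌋ = ⌊2068/725⌋ − ⌊1551/725⌋ = 2 − 2 = 0
n=4: ⌊(5·517)/725⌋ − ⌊(4·517)/725⌋ = ⌊2585/725⌋ − ⌊2068/725⌋ = 3 − 2 = 1
n=5: ⌊(6·517)/725⌋ − ⌊(5·517)/725⌋ = ⌊3102/725⌋ − ⌊2585/725⌋ = 4 − 3 = 1
n=6: ⌊(7·517)/725⌋ − ⌊(6·517)/725⌋ = ⌊3619/725⌋ − ⌊3102/725⌋ = 4 − 4 = 0
n=7: ⌊(8·517)/725⌋ − ⌊(7·517)/725⌋ = ⌊4136/725⌋ − ⌊3619/725⌋ = 5 − 4 = 1
n=8: ⌊(9·517)/725⌋ − ⌊(8·517)/725⌋ = ⌊4653/725⌋ − ⌊4136/725⌋ = 6 − 5 = 1
n=9: ⌊(10·517)/725⌋ − ⌊(9·517)/725⌋ = ⌊5170/725⌋ − ⌊4653/725⌋ = 7 − 6 = 1
n=10: ⌊(11·517)/725⌋ − ⌊(10·517)/725⌋ = ⌊5687/725⌋ − ⌊5170/725⌋ = 7 − 7 = 0
n=11: ⌊(12·517)/725⌋ − ⌊(11·517)/725⌋ = ⌊6204/725⌋ − ⌊5687/725⌋ = 8 − 7 = 1
n=12: ⌊(13·517)/725⌋ − ⌊(12·517)/725⌋ = ⌊6721/725⌋ − ⌊6204/725⌋ = 9 − 8 = 1
n=13: ⌊(14·517)/725⌋ − ⌊(13·517)/725⌋ = ⌊7238/725⌋ − ⌊6721/725⌋ = 9 − 9 = 0
n=14: ⌊(15·517)/725⌋ − ⌊(14·517)/725⌋ = ⌊7755/725⌋ − ⌊7238/725⌋ = 10 − 9 = 1
n=15: ⌊(16·517)/725⌋ − ⌊(15·517)/725⌋ = ⌊8272/725⌋ − ⌊7755/725⌋ = 11 − 10 = 1
n=16: ⌊(17·517)/725⌋ − ⌊(16·517)/725⌋ = ⌊8789/725⌋ − ⌊8272/725⌋ = 12 − 11 = 1
n=17: ⌊(18·517)/725⌋ − ⌊(17·517)/725⌋ = ⌊9306/725⌋ − ⌊8789/725⌋ = 12 − 12 = 0
n=18: ⌊(19·517)/725⌋ − ⌊(18·517)/725⌋ = ⌊9823/725⌋ − ⌊9306/725⌋ = 13 − 12 = 1
n=19: ⌊(20·517)/725⌋ − ⌊(19·517)/725⌋ = ⌊10340/725⌋ − ⌊9823/725⌋ = 14 − 13 = 1
n=20: ⌊(21·517)/725⌋ − ⌊(20·517)/725⌋ = ⌊10857/725⌋ − ⌊10340/725⌋ = 14 − 14 = 0
n=21: ⌊(22·517)/725⌋ − ⌊(21·517)/725⌋ = ⌊11374/725⌋ − ⌊10857/725⌋ = 15 − 14 = 1
n=22: ⌊(23·517)/725⌋ − ⌊(22·517)/725⌋ = ⌊11891/725⌋ − ⌊11374/725⌋ = 16 − 15 = 1
n=23: ⌊(24·517)/725⌋ − ⌊(23·517)/725⌋ = ⌊12408/725⌋ − ⌊11891/725⌋ = 17 − 16 = 1
n=24: ⌊(25·517)/725⌋ − ⌊(24·517)/725⌋ = ⌊12925/725⌋ − ⌊12408/725⌋ = 17 − 17 = 0
n=25: ⌊(26·517)/725⌋ − ⌊(25·517)/725⌋ = ⌊13442/725⌋ − ⌊12925/725⌋ = 18 − 17 = 1
n=26: ⌊(27·517)/725⌋ − ⌊(26·517)/725⌋ = ⌊13959/725⌋ − ⌊13442/725⌋ = 19 − 18 = 1
n=27: ⌊(28·517)/725⌋ − ⌊(27·517)/725⌋ = ⌊14476/725⌋ − ⌊13959/725⌋ = 19 − 19 = 0
n=28: ⌊(29·517)/725⌋ − ⌊(28·517)/725⌋ = ⌊14993/725⌋ − ⌊14476/725⌋ = 20 − 19 = 1
n=29: ⌊(30·517)/725⌋ − ⌊(29·517)/725⌋ = ⌊15510/725⌋ − ⌊14993/725⌋ = 21 − 20 = 1
n=30: ⌊(31·517)/725⌋ − ⌊(30·517)/725⌋ = ⌊16027/725⌋ − ⌊15510/725⌋ = 22 − 21 = 1
n=31: ⌊(32·517)/725⌋ − ⌊(31·517)/725⌋ = ⌊16544/725⌋ − ⌊16027/725⌋ = 22 − 22 = 0
n=32: ⌊(33·517)/725⌋ − ⌊(32·517)/725⌋ = ⌊17061/725⌋ − ⌊16544/725⌋ = 23 − 22 = 1


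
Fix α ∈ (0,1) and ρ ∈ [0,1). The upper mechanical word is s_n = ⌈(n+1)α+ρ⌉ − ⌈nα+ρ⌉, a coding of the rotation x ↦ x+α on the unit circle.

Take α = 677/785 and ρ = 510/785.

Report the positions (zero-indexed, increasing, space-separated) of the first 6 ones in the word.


n=0: ⌈1187/785⌉−⌈510/785⌉ = 2−1 = 1  ← one
n=1: ⌈1864/785⌉−⌈1187/785⌉ = 3−2 = 1  ← one
n=2: ⌈2541/785⌉−⌈1864/785⌉ = 4−3 = 1  ← one
n=3: ⌈3218/785⌉−⌈2541/785⌉ = 5−4 = 1  ← one
n=4: ⌈3895/785⌉−⌈3218/785⌉ = 5−5 = 0
n=5: ⌈4572/785⌉−⌈3895/785⌉ = 6−5 = 1  ← one
n=6: ⌈5249/785⌉−⌈4572/785⌉ = 7−6 = 1  ← one
positions of the first 6 ones: 0 1 2 3 5 6

0 1 2 3 5 6


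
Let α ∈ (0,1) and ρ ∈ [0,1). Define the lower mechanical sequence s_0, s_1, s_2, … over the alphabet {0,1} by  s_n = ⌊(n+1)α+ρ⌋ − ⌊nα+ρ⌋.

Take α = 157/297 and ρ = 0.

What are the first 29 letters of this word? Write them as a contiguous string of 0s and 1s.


01010101010101010110101010101

n=0: ⌊(1·157)/297⌋ − ⌊(0·157)/297⌋ = ⌊157/297⌋ − ⌊0/297⌋ = 0 − 0 = 0
n=1: ⌊(2·157)/297⌋ − ⌊(1·157)/297⌋ = ⌊314/297⌋ − ⌊157/297⌋ = 1 − 0 = 1
n=2: ⌊(3·157)/297⌋ − ⌊(2·157)/297⌋ = ⌊471/297⌋ − ⌊314/297⌋ = 1 − 1 = 0
n=3: ⌊(4·157)/297⌋ − ⌊(3·157)/297⌋ = ⌊628/297⌋ − ⌊471/297⌋ = 2 − 1 = 1
n=4: ⌊(5·157)/297⌋ − ⌊(4·157)/297⌋ = ⌊785/297⌋ − ⌊628/297⌋ = 2 − 2 = 0
n=5: ⌊(6·157)/297⌋ − ⌊(5·157)/297⌋ = ⌊942/297⌋ − ⌊785/297⌋ = 3 − 2 = 1
n=6: ⌊(7·157)/297⌋ − ⌊(6·157)/297⌋ = ⌊1099/297⌋ − ⌊942/297⌋ = 3 − 3 = 0
n=7: ⌊(8·157)/297⌋ − ⌊(7·157)/297⌋ = ⌊1256/297⌋ − ⌊1099/297⌋ = 4 − 3 = 1
n=8: ⌊(9·157)/297⌋ − ⌊(8·157)/297⌋ = ⌊1413/297⌋ − ⌊1256/297⌋ = 4 − 4 = 0
n=9: ⌊(10·157)/297⌋ − ⌊(9·157)/297⌋ = ⌊1570/297⌋ − ⌊1413/297⌋ = 5 − 4 = 1
n=10: ⌊(11·157)/297⌋ − ⌊(10·157)/297⌋ = ⌊1727/297⌋ − ⌊1570/297⌋ = 5 − 5 = 0
n=11: ⌊(12·157)/297⌋ − ⌊(11·157)/297⌋ = ⌊1884/297⌋ − ⌊1727/297⌋ = 6 − 5 = 1
n=12: ⌊(13·157)/297⌋ − ⌊(12·157)/297⌋ = ⌊2041/297⌋ − ⌊1884/297⌋ = 6 − 6 = 0
n=13: ⌊(14·157)/297⌋ − ⌊(13·157)/297⌋ = ⌊2198/297⌋ − ⌊2041/297⌋ = 7 − 6 = 1
n=14: ⌊(15·157)/297⌋ − ⌊(14·157)/297⌋ = ⌊2355/297⌋ − ⌊2198/297⌋ = 7 − 7 = 0
n=15: ⌊(16·157)/297⌋ − ⌊(15·157)/297⌋ = ⌊2512/297⌋ − ⌊2355/297⌋ = 8 − 7 = 1
n=16: ⌊(17·157)/297⌋ − ⌊(16·157)/297⌋ = ⌊2669/297⌋ − ⌊2512/297⌋ = 8 − 8 = 0
n=17: ⌊(18·157)/297⌋ − ⌊(17·157)/297⌋ = ⌊2826/297⌋ − ⌊2669/297⌋ = 9 − 8 = 1
n=18: ⌊(19·157)/297⌋ − ⌊(18·157)/297⌋ = ⌊2983/297⌋ − ⌊2826/297⌋ = 10 − 9 = 1
n=19: ⌊(20·157)/297⌋ − ⌊(19·157)/297⌋ = ⌊3140/297⌋ − ⌊2983/297⌋ = 10 − 10 = 0
n=20: ⌊(21·157)/297⌋ − ⌊(20·157)/297⌋ = ⌊3297/297⌋ − ⌊3140/297⌋ = 11 − 10 = 1
n=21: ⌊(22·157)/297⌋ − ⌊(21·157)/297⌋ = ⌊3454/297⌋ − ⌊3297/297⌋ = 11 − 11 = 0
n=22: ⌊(23·157)/297⌋ − ⌊(22·157)/297⌋ = ⌊3611/297⌋ − ⌊3454/297⌋ = 12 − 11 = 1
n=23: ⌊(24·157)/297⌋ − ⌊(23·157)/297⌋ = ⌊3768/297⌋ − ⌊3611/297⌋ = 12 − 12 = 0
n=24: ⌊(25·157)/297⌋ − ⌊(24·157)/297⌋ = ⌊3925/297⌋ − ⌊3768/297⌋ = 13 − 12 = 1
n=25: ⌊(26·157)/297⌋ − ⌊(25·157)/297⌋ = ⌊4082/297⌋ − ⌊3925/297⌋ = 13 − 13 = 0
n=26: ⌊(27·157)/297⌋ − ⌊(26·157)/297⌋ = ⌊4239/297⌋ − ⌊4082/297⌋ = 14 − 13 = 1
n=27: ⌊(28·157)/297⌋ − ⌊(27·157)/297⌋ = ⌊4396/297⌋ − ⌊4239/297⌋ = 14 − 14 = 0
n=28: ⌊(29·157)/297⌋ − ⌊(28·157)/297⌋ = ⌊4553/297⌋ − ⌊4396/297⌋ = 15 − 14 = 1


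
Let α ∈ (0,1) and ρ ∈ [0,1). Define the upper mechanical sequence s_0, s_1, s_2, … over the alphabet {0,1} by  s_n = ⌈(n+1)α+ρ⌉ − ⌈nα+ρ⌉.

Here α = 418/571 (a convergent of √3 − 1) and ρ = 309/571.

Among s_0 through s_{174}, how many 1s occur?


#1s = Σ_{n=0}^{174} s_n = Σ_{n=0}^{174} (⌈(n+1)α+ρ⌉ − ⌈nα+ρ⌉)
the sum telescopes: every ⌈nα+ρ⌉ with 0 < n < 175 appears once with + and once with −, leaving ⌈175α+ρ⌉ − ⌈0·α+ρ⌉
175α + ρ = (175·418 + 309) / 571 = 73459/571
ρ = 309/571
⌈73459/571⌉ = 129,  ⌈309/571⌉ = 1
#1s = 129 − 1 = 128

128


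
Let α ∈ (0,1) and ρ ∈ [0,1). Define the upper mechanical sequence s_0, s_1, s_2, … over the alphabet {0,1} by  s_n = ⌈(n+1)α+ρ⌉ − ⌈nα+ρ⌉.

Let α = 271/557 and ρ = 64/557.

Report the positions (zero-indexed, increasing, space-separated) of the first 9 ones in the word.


n=0: ⌈335/557⌉−⌈64/557⌉ = 1−1 = 0
n=1: ⌈606/557⌉−⌈335/557⌉ = 2−1 = 1  ← one
n=2: ⌈877/557⌉−⌈606/557⌉ = 2−2 = 0
n=3: ⌈1148/557⌉−⌈877/557⌉ = 3−2 = 1  ← one
n=4: ⌈1419/557⌉−⌈1148/557⌉ = 3−3 = 0
n=5: ⌈1690/557⌉−⌈1419/557⌉ = 4−3 = 1  ← one
n=6: ⌈1961/557⌉−⌈1690/557⌉ = 4−4 = 0
n=7: ⌈2232/557⌉−⌈1961/557⌉ = 5−4 = 1  ← one
n=8: ⌈2503/557⌉−⌈2232/557⌉ = 5−5 = 0
n=9: ⌈2774/557⌉−⌈2503/557⌉ = 5−5 = 0
n=10: ⌈3045/557⌉−⌈2774/557⌉ = 6−5 = 1  ← one
n=11: ⌈3316/557⌉−⌈3045/557⌉ = 6−6 = 0
n=12: ⌈3587/557⌉−⌈3316/557⌉ = 7−6 = 1  ← one
n=13: ⌈3858/557⌉−⌈3587/557⌉ = 7−7 = 0
n=14: ⌈4129/557⌉−⌈3858/557⌉ = 8−7 = 1  ← one
n=15: ⌈4400/557⌉−⌈4129/557⌉ = 8−8 = 0
n=16: ⌈4671/557⌉−⌈4400/557⌉ = 9−8 = 1  ← one
n=17: ⌈4942/557⌉−⌈4671/557⌉ = 9−9 = 0
n=18: ⌈5213/557⌉−⌈4942/557⌉ = 10−9 = 1  ← one
positions of the first 9 ones: 1 3 5 7 10 12 14 16 18

1 3 5 7 10 12 14 16 18


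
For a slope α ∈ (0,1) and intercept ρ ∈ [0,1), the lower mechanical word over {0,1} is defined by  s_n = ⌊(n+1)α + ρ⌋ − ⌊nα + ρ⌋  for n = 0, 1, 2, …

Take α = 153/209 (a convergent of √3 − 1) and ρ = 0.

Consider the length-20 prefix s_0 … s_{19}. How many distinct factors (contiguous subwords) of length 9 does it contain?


t_n = ⌊(n·153)/209⌋ for n = 0 … 20:
  n=0…9: ⌊0/209⌋=0 ⌊153/209⌋=0 ⌊306/209⌋=1 ⌊459/209⌋=2 ⌊612/209⌋=2 ⌊765/209⌋=3 ⌊918/209⌋=4 ⌊1071/209⌋=5 ⌊1224/209⌋=5 ⌊1377/209⌋=6
  n=10…19: ⌊1530/209⌋=7 ⌊1683/209⌋=8 ⌊1836/209⌋=8 ⌊1989/209⌋=9 ⌊2142/209⌋=10 ⌊2295/209⌋=10 ⌊2448/209⌋=11 ⌊2601/209⌋=12 ⌊2754/209⌋=13 ⌊2907/209⌋=13
  n=20: ⌊3060/209⌋=14
s_n = t_(n+1) − t_n for n = 0 … 19 gives
prefix = 01101110111011011101
slide a length-9 window over [0..8] … [11..19] (12 windows); first occurrence of each distinct factor:
  [  0..  8] 011011101
  [  1..  9] 110111011
  [  2.. 10] 101110111
  [  3.. 11] 011101110
  [  4.. 12] 111011101
  [  6.. 14] 101110110
  [  7.. 15] 011101101
  [  8.. 16] 111011011
  [  9.. 17] 110110111
  [ 10.. 18] 101101110
  (the other 2 windows repeat one of these)
distinct factors: {011011101, 011101101, 011101110, 101101110, 101110110, 101110111, 110110111, 110111011, 111011011, 111011101}
count = 10  (Sturmian bound for length 9 is 10)

10


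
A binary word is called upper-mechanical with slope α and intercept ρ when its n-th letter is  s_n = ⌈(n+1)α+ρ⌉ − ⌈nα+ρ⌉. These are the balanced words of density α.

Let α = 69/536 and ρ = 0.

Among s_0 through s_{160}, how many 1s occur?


21

#1s = Σ_{n=0}^{160} s_n = Σ_{n=0}^{160} (⌈(n+1)α+ρ⌉ − ⌈nα+ρ⌉)
the sum telescopes: every ⌈nα+ρ⌉ with 0 < n < 161 appears once with + and once with −, leaving ⌈161α+ρ⌉ − ⌈0·α+ρ⌉
161α + ρ = (161·69) / 536 = 11109/536
ρ = 0/536
⌈11109/536⌉ = 21,  ⌈0/536⌉ = 0
#1s = 21 − 0 = 21


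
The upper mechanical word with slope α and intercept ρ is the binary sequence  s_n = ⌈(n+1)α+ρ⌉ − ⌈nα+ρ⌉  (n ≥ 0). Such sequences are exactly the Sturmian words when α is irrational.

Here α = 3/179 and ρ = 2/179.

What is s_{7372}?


0

(n+1)α + ρ = (7373·3 + 2) / 179 = 22121/179
nα + ρ     = (7372·3 + 2) / 179 = 22118/179
⌈22121/179⌉ = 124,  ⌈22118/179⌉ = 124
s_{7372} = 124 − 124 = 0


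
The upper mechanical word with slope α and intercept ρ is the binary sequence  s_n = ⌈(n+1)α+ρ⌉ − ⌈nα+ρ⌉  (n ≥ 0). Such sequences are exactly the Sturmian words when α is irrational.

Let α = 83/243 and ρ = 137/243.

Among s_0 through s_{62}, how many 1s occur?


22

#1s = Σ_{n=0}^{62} s_n = Σ_{n=0}^{62} (⌈(n+1)α+ρ⌉ − ⌈nα+ρ⌉)
the sum telescopes: every ⌈nα+ρ⌉ with 0 < n < 63 appears once with + and once with −, leaving ⌈63α+ρ⌉ − ⌈0·α+ρ⌉
63α + ρ = (63·83 + 137) / 243 = 5366/243
ρ = 137/243
⌈5366/243⌉ = 23,  ⌈137/243⌉ = 1
#1s = 23 − 1 = 22


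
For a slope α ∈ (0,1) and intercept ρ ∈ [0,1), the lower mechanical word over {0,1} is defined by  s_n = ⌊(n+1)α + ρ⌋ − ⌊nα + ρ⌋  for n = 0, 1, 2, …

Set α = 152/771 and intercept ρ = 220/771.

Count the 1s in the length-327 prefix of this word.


#1s = Σ_{n=0}^{326} s_n = Σ_{n=0}^{326} (⌊(n+1)α+ρ⌋ − ⌊nα+ρ⌋)
the sum telescopes: every ⌊nα+ρ⌋ with 0 < n < 327 appears once with + and once with −, leaving ⌊327α+ρ⌋ − ⌊0·α+ρ⌋
327α + ρ = (327·152 + 220) / 771 = 49924/771
ρ = 220/771
⌊49924/771⌋ = 64,  ⌊220/771⌋ = 0
#1s = 64 − 0 = 64

64


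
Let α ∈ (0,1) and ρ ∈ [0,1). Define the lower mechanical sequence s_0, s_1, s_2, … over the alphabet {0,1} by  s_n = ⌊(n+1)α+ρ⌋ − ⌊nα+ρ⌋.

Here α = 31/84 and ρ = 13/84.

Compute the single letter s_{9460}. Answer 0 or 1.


0

(n+1)α + ρ = (9461·31 + 13) / 84 = 293304/84
nα + ρ     = (9460·31 + 13) / 84 = 293273/84
⌊293304/84⌋ = 3491,  ⌊293273/84⌋ = 3491
s_{9460} = 3491 − 3491 = 0


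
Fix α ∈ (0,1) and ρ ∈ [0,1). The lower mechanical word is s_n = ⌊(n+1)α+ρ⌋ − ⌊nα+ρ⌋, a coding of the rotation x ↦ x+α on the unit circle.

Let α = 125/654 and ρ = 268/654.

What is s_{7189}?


0

(n+1)α + ρ = (7190·125 + 268) / 654 = 899018/654
nα + ρ     = (7189·125 + 268) / 654 = 898893/654
⌊899018/654⌋ = 1374,  ⌊898893/654⌋ = 1374
s_{7189} = 1374 − 1374 = 0


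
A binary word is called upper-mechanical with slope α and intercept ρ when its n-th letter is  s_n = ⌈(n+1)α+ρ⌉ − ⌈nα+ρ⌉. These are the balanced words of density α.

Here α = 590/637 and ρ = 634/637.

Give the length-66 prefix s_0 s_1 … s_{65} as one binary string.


n=0: ⌈(1·590+634)/637⌉ − ⌈(0·590+634)/637⌉ = ⌈1224/637⌉ − ⌈634/637⌉ = 2 − 1 = 1
n=1: ⌈(2·590+634)/637⌉ − ⌈(1·590+634)/637⌉ = ⌈1814/637⌉ − ⌈1224/637⌉ = 3 − 2 = 1
n=2: ⌈(3·590+634)/637⌉ − ⌈(2·590+634)/637⌉ = ⌈2404/637⌉ − ⌈1814/637⌉ = 4 − 3 = 1
n=3: ⌈(4·590+634)/637⌉ − ⌈(3·590+634)/637⌉ = ⌈2994/637⌉ − ⌈2404/637⌉ = 5 − 4 = 1
n=4: ⌈(5·590+634)/637⌉ − ⌈(4·590+634)/637⌉ = ⌈3584/637⌉ − ⌈2994/637⌉ = 6 − 5 = 1
n=5: ⌈(6·590+634)/637⌉ − ⌈(5·590+634)/637⌉ = ⌈4174/637⌉ − ⌈3584/637⌉ = 7 − 6 = 1
n=6: ⌈(7·590+634)/637⌉ − ⌈(6·590+634)/637⌉ = ⌈4764/637⌉ − ⌈4174/637⌉ = 8 − 7 = 1
n=7: ⌈(8·590+634)/637⌉ − ⌈(7·590+634)/637⌉ = ⌈5354/637⌉ − ⌈4764/637⌉ = 9 − 8 = 1
n=8: ⌈(9·590+634)/637⌉ − ⌈(8·590+634)/637⌉ = ⌈5944/637⌉ − ⌈5354/637⌉ = 10 − 9 = 1
n=9: ⌈(10·590+634)/637⌉ − ⌈(9·590+634)/637⌉ = ⌈6534/637⌉ − ⌈5944/637⌉ = 11 − 10 = 1
n=10: ⌈(11·590+634)/637⌉ − ⌈(10·590+634)/637⌉ = ⌈7124/637⌉ − ⌈6534/637⌉ = 12 − 11 = 1
n=11: ⌈(12·590+634)/637⌉ − ⌈(11·590+634)/637⌉ = ⌈7714/637⌉ − ⌈7124/637⌉ = 13 − 12 = 1
n=12: ⌈(13·590+634)/637⌉ − ⌈(12·590+634)/637⌉ = ⌈8304/637⌉ − ⌈7714/637⌉ = 14 − 13 = 1
n=13: ⌈(14·590+634)/637⌉ − ⌈(13·590+634)/637⌉ = ⌈8894/637⌉ − ⌈8304/637⌉ = 14 − 14 = 0
n=14: ⌈(15·590+634)/637⌉ − ⌈(14·590+634)/637⌉ = ⌈9484/637⌉ − ⌈8894/637⌉ = 15 − 14 = 1
n=15: ⌈(16·590+634)/637⌉ − ⌈(15·590+634)/637⌉ = ⌈10074/637⌉ − ⌈9484/637⌉ = 16 − 15 = 1
n=16: ⌈(17·590+634)/637⌉ − ⌈(16·590+634)/637⌉ = ⌈10664/637⌉ − ⌈10074/637⌉ = 17 − 16 = 1
n=17: ⌈(18·590+634)/637⌉ − ⌈(17·590+634)/637⌉ = ⌈11254/637⌉ − ⌈10664/637⌉ = 18 − 17 = 1
n=18: ⌈(19·590+634)/637⌉ − ⌈(18·590+634)/637⌉ = ⌈11844/637⌉ − ⌈11254/637⌉ = 19 − 18 = 1
n=19: ⌈(20·590+634)/637⌉ − ⌈(19·590+634)/637⌉ = ⌈12434/637⌉ − ⌈11844/637⌉ = 20 − 19 = 1
n=20: ⌈(21·590+634)/637⌉ − ⌈(20·590+634)/637⌉ = ⌈13024/637⌉ − ⌈12434/637⌉ = 21 − 20 = 1
n=21: ⌈(22·590+634)/637⌉ − ⌈(21·590+634)/637⌉ = ⌈13614/637⌉ − ⌈13024/637⌉ = 22 − 21 = 1
n=22: ⌈(23·590+634)/637⌉ − ⌈(22·590+634)/637⌉ = ⌈14204/637⌉ − ⌈13614/637⌉ = 23 − 22 = 1
n=23: ⌈(24·590+634)/637⌉ − ⌈(23·590+634)/637⌉ = ⌈14794/637⌉ − ⌈14204/637⌉ = 24 − 23 = 1
n=24: ⌈(25·590+634)/637⌉ − ⌈(24·590+634)/637⌉ = ⌈15384/637⌉ − ⌈14794/637⌉ = 25 − 24 = 1
n=25: ⌈(26·590+634)/637⌉ − ⌈(25·590+634)/637⌉ = ⌈15974/637⌉ − ⌈15384/637⌉ = 26 − 25 = 1
n=26: ⌈(27·590+634)/637⌉ − ⌈(26·590+634)/637⌉ = ⌈16564/637⌉ − ⌈15974/637⌉ = 27 − 26 = 1
n=27: ⌈(28·590+634)/637⌉ − ⌈(27·590+634)/637⌉ = ⌈17154/637⌉ − ⌈16564/637⌉ = 27 − 27 = 0
n=28: ⌈(29·590+634)/637⌉ − ⌈(28·590+634)/637⌉ = ⌈17744/637⌉ − ⌈17154/637⌉ = 28 − 27 = 1
n=29: ⌈(30·590+634)/637⌉ − ⌈(29·590+634)/637⌉ = ⌈18334/637⌉ − ⌈17744/637⌉ = 29 − 28 = 1
n=30: ⌈(31·590+634)/637⌉ − ⌈(30·590+634)/637⌉ = ⌈18924/637⌉ − ⌈18334/637⌉ = 30 − 29 = 1
n=31: ⌈(32·590+634)/637⌉ − ⌈(31·590+634)/637⌉ = ⌈19514/637⌉ − ⌈18924/637⌉ = 31 − 30 = 1
n=32: ⌈(33·590+634)/637⌉ − ⌈(32·590+634)/637⌉ = ⌈20104/637⌉ − ⌈19514/637⌉ = 32 − 31 = 1
n=33: ⌈(34·590+634)/637⌉ − ⌈(33·590+634)/637⌉ = ⌈20694/637⌉ − ⌈20104/637⌉ = 33 − 32 = 1
n=34: ⌈(35·590+634)/637⌉ − ⌈(34·590+634)/637⌉ = ⌈21284/637⌉ − ⌈20694/637⌉ = 34 − 33 = 1
n=35: ⌈(36·590+634)/637⌉ − ⌈(35·590+634)/637⌉ = ⌈21874/637⌉ − ⌈21284/637⌉ = 35 − 34 = 1
n=36: ⌈(37·590+634)/637⌉ − ⌈(36·590+634)/637⌉ = ⌈22464/637⌉ − ⌈21874/637⌉ = 36 − 35 = 1
n=37: ⌈(38·590+634)/637⌉ − ⌈(37·590+634)/637⌉ = ⌈23054/637⌉ − ⌈22464/637⌉ = 37 − 36 = 1
n=38: ⌈(39·590+634)/637⌉ − ⌈(38·590+634)/637⌉ = ⌈23644/637⌉ − ⌈23054/637⌉ = 38 − 37 = 1
n=39: ⌈(40·590+634)/637⌉ − ⌈(39·590+634)/637⌉ = ⌈24234/637⌉ − ⌈23644/637⌉ = 39 − 38 = 1
n=40: ⌈(41·590+634)/637⌉ − ⌈(40·590+634)/637⌉ = ⌈24824/637⌉ − ⌈24234/637⌉ = 39 − 39 = 0
n=41: ⌈(42·590+634)/637⌉ − ⌈(41·590+634)/637⌉ = ⌈25414/637⌉ − ⌈24824/637⌉ = 40 − 39 = 1
n=42: ⌈(43·590+634)/637⌉ − ⌈(42·590+634)/637⌉ = ⌈26004/637⌉ − ⌈25414/637⌉ = 41 − 40 = 1
n=43: ⌈(44·590+634)/637⌉ − ⌈(43·590+634)/637⌉ = ⌈26594/637⌉ − ⌈26004/637⌉ = 42 − 41 = 1
n=44: ⌈(45·590+634)/637⌉ − ⌈(44·590+634)/637⌉ = ⌈27184/637⌉ − ⌈26594/637⌉ = 43 − 42 = 1
n=45: ⌈(46·590+634)/637⌉ − ⌈(45·590+634)/637⌉ = ⌈27774/637⌉ − ⌈27184/637⌉ = 44 − 43 = 1
n=46: ⌈(47·590+634)/637⌉ − ⌈(46·590+634)/637⌉ = ⌈28364/637⌉ − ⌈27774/637⌉ = 45 − 44 = 1
n=47: ⌈(48·590+634)/637⌉ − ⌈(47·590+634)/637⌉ = ⌈28954/637⌉ − ⌈28364/637⌉ = 46 − 45 = 1
n=48: ⌈(49·590+634)/637⌉ − ⌈(48·590+634)/637⌉ = ⌈29544/637⌉ − ⌈28954/637⌉ = 47 − 46 = 1
n=49: ⌈(50·590+634)/637⌉ − ⌈(49·590+634)/637⌉ = ⌈30134/637⌉ − ⌈29544/637⌉ = 48 − 47 = 1
n=50: ⌈(51·590+634)/637⌉ − ⌈(50·590+634)/637⌉ = ⌈30724/637⌉ − ⌈30134/637⌉ = 49 − 48 = 1
n=51: ⌈(52·590+634)/637⌉ − ⌈(51·590+634)/637⌉ = ⌈31314/637⌉ − ⌈30724/637⌉ = 50 − 49 = 1
n=52: ⌈(53·590+634)/637⌉ − ⌈(52·590+634)/637⌉ = ⌈31904/637⌉ − ⌈31314/637⌉ = 51 − 50 = 1
n=53: ⌈(54·590+634)/637⌉ − ⌈(53·590+634)/637⌉ = ⌈32494/637⌉ − ⌈31904/637⌉ = 52 − 51 = 1
n=54: ⌈(55·590+634)/637⌉ − ⌈(54·590+634)/637⌉ = ⌈33084/637⌉ − ⌈32494/637⌉ = 52 − 52 = 0
n=55: ⌈(56·590+634)/637⌉ − ⌈(55·590+634)/637⌉ = ⌈33674/637⌉ − ⌈33084/637⌉ = 53 − 52 = 1
n=56: ⌈(57·590+634)/637⌉ − ⌈(56·590+634)/637⌉ = ⌈34264/637⌉ − ⌈33674/637⌉ = 54 − 53 = 1
n=57: ⌈(58·590+634)/637⌉ − ⌈(57·590+634)/637⌉ = ⌈34854/637⌉ − ⌈34264/637⌉ = 55 − 54 = 1
n=58: ⌈(59·590+634)/637⌉ − ⌈(58·590+634)/637⌉ = ⌈35444/637⌉ − ⌈34854/637⌉ = 56 − 55 = 1
n=59: ⌈(60·590+634)/637⌉ − ⌈(59·590+634)/637⌉ = ⌈36034/637⌉ − ⌈35444/637⌉ = 57 − 56 = 1
n=60: ⌈(61·590+634)/637⌉ − ⌈(60·590+634)/637⌉ = ⌈36624/637⌉ − ⌈36034/637⌉ = 58 − 57 = 1
n=61: ⌈(62·590+634)/637⌉ − ⌈(61·590+634)/637⌉ = ⌈37214/637⌉ − ⌈36624/637⌉ = 59 − 58 = 1
n=62: ⌈(63·590+634)/637⌉ − ⌈(62·590+634)/637⌉ = ⌈37804/637⌉ − ⌈37214/637⌉ = 60 − 59 = 1
n=63: ⌈(64·590+634)/637⌉ − ⌈(63·590+634)/637⌉ = ⌈38394/637⌉ − ⌈37804/637⌉ = 61 − 60 = 1
n=64: ⌈(65·590+634)/637⌉ − ⌈(64·590+634)/637⌉ = ⌈38984/637⌉ − ⌈38394/637⌉ = 62 − 61 = 1
n=65: ⌈(66·590+634)/637⌉ − ⌈(65·590+634)/637⌉ = ⌈39574/637⌉ − ⌈38984/637⌉ = 63 − 62 = 1

111111111111101111111111111011111111111101111111111111011111111111


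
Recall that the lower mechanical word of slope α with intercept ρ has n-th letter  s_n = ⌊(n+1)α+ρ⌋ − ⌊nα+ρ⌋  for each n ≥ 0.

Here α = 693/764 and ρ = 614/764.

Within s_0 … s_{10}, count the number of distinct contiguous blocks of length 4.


t_n = ⌊(n·693+614)/764⌋ for n = 0 … 11:
  n=0…9: ⌊614/764⌋=0 ⌊1307/764⌋=1 ⌊2000/764⌋=2 ⌊2693/764⌋=3 ⌊3386/764⌋=4 ⌊4079/764⌋=5 ⌊4772/764⌋=6 ⌊5465/764⌋=7 ⌊6158/764⌋=8 ⌊6851/764⌋=8
  n=10…11: ⌊7544/764⌋=9 ⌊8237/764⌋=10
s_n = t_(n+1) − t_n for n = 0 … 10 gives
prefix = 11111111011
slide a length-4 window over [0..3] … [7..10] (8 windows); first occurrence of each distinct factor:
  [  0..  3] 1111
  [  5..  8] 1110
  [  6..  9] 1101
  [  7.. 10] 1011
  (the other 4 windows repeat one of these)
distinct factors: {1011, 1101, 1110, 1111}
count = 4  (Sturmian bound for length 4 is 5)

4


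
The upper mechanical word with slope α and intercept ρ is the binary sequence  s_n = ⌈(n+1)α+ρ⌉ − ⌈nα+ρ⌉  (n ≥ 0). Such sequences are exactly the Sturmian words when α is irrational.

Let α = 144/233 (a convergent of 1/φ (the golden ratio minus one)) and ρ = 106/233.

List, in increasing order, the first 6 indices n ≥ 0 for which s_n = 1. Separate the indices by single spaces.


n=0: ⌈250/233⌉−⌈106/233⌉ = 2−1 = 1  ← one
n=1: ⌈394/233⌉−⌈250/233⌉ = 2−2 = 0
n=2: ⌈538/233⌉−⌈394/233⌉ = 3−2 = 1  ← one
n=3: ⌈682/233⌉−⌈538/233⌉ = 3−3 = 0
n=4: ⌈826/233⌉−⌈682/233⌉ = 4−3 = 1  ← one
n=5: ⌈970/233⌉−⌈826/233⌉ = 5−4 = 1  ← one
n=6: ⌈1114/233⌉−⌈970/233⌉ = 5−5 = 0
n=7: ⌈1258/233⌉−⌈1114/233⌉ = 6−5 = 1  ← one
n=8: ⌈1402/233⌉−⌈1258/233⌉ = 7−6 = 1  ← one
positions of the first 6 ones: 0 2 4 5 7 8

0 2 4 5 7 8


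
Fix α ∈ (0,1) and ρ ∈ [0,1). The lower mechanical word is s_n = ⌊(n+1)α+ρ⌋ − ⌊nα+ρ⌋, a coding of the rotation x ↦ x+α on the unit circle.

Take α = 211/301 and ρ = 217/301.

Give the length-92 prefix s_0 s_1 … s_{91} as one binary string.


n=0: ⌊(1·211+217)/301⌋ − ⌊(0·211+217)/301⌋ = ⌊428/301⌋ − ⌊217/301⌋ = 1 − 0 = 1
n=1: ⌊(2·211+217)/301⌋ − ⌊(1·211+217)/301⌋ = ⌊639/301⌋ − ⌊428/301⌋ = 2 − 1 = 1
n=2: ⌊(3·211+217)/301⌋ − ⌊(2·211+217)/301⌋ = ⌊850/301⌋ − ⌊639/301⌋ = 2 − 2 = 0
n=3: ⌊(4·211+217)/301⌋ − ⌊(3·211+217)/301⌋ = ⌊1061/301⌋ − ⌊850/301⌋ = 3 − 2 = 1
n=4: ⌊(5·211+217)/301⌋ − ⌊(4·211+217)/301⌋ = ⌊1272/301⌋ − ⌊1061/301⌋ = 4 − 3 = 1
n=5: ⌊(6·211+217)/301⌋ − ⌊(5·211+217)/301⌋ = ⌊1483/301⌋ − ⌊1272/301⌋ = 4 − 4 = 0
n=6: ⌊(7·211+217)/301⌋ − ⌊(6·211+217)/301⌋ = ⌊1694/301⌋ − ⌊1483/301⌋ = 5 − 4 = 1
n=7: ⌊(8·211+217)/301⌋ − ⌊(7·211+217)/301⌋ = ⌊1905/301⌋ − ⌊1694/301⌋ = 6 − 5 = 1
n=8: ⌊(9·211+217)/301⌋ − ⌊(8·211+217)/301⌋ = ⌊2116/301⌋ − ⌊1905/301⌋ = 7 − 6 = 1
n=9: ⌊(10·211+217)/301⌋ − ⌊(9·211+217)/301⌋ = ⌊2327/301⌋ − ⌊2116/301⌋ = 7 − 7 = 0
n=10: ⌊(11·211+217)/301⌋ − ⌊(10·211+217)/301⌋ = ⌊2538/301⌋ − ⌊2327/301⌋ = 8 − 7 = 1
n=11: ⌊(12·211+217)/301⌋ − ⌊(11·211+217)/301⌋ = ⌊2749/301⌋ − ⌊2538/301⌋ = 9 − 8 = 1
n=12: ⌊(13·211+217)/301⌋ − ⌊(12·211+217)/301⌋ = ⌊2960/301⌋ − ⌊2749/301⌋ = 9 − 9 = 0
n=13: ⌊(14·211+217)/301⌋ − ⌊(13·211+217)/301⌋ = ⌊3171/301⌋ − ⌊2960/301⌋ = 10 − 9 = 1
n=14: ⌊(15·211+217)/301⌋ − ⌊(14·211+217)/301⌋ = ⌊3382/301⌋ − ⌊3171/301⌋ = 11 − 10 = 1
n=15: ⌊(16·211+217)/301⌋ − ⌊(15·211+217)/301⌋ = ⌊3593/301⌋ − ⌊3382/301⌋ = 11 − 11 = 0
n=16: ⌊(17·211+217)/301⌋ − ⌊(16·211+217)/301⌋ = ⌊3804/301⌋ − ⌊3593/301⌋ = 12 − 11 = 1
n=17: ⌊(18·211+217)/301⌋ − ⌊(17·211+217)/301⌋ = ⌊4015/301⌋ − ⌊3804/301⌋ = 13 − 12 = 1
n=18: ⌊(19·211+217)/301⌋ − ⌊(18·211+217)/301⌋ = ⌊4226/301⌋ − ⌊4015/301⌋ = 14 − 13 = 1
n=19: ⌊(20·211+217)/301⌋ − ⌊(19·211+217)/301⌋ = ⌊4437/301⌋ − ⌊4226/301⌋ = 14 − 14 = 0
n=20: ⌊(21·211+217)/301⌋ − ⌊(20·211+217)/301⌋ = ⌊4648/301⌋ − ⌊4437/301⌋ = 15 − 14 = 1
n=21: ⌊(22·211+217)/301⌋ − ⌊(21·211+217)/301⌋ = ⌊4859/301⌋ − ⌊4648/301⌋ = 16 − 15 = 1
n=22: ⌊(23·211+217)/301⌋ − ⌊(22·211+217)/301⌋ = ⌊5070/301⌋ − ⌊4859/301⌋ = 16 − 16 = 0
n=23: ⌊(24·211+217)/301⌋ − ⌊(23·211+217)/301⌋ = ⌊5281/301⌋ − ⌊5070/301⌋ = 17 − 16 = 1
n=24: ⌊(25·211+217)/301⌋ − ⌊(24·211+217)/301⌋ = ⌊5492/301⌋ − ⌊5281/301⌋ = 18 − 17 = 1
n=25: ⌊(26·211+217)/301⌋ − ⌊(25·211+217)/301⌋ = ⌊5703/301⌋ − ⌊5492/301⌋ = 18 − 18 = 0
n=26: ⌊(27·211+217)/301⌋ − ⌊(26·211+217)/301⌋ = ⌊5914/301⌋ − ⌊5703/301⌋ = 19 − 18 = 1
n=27: ⌊(28·211+217)/301⌋ − ⌊(27·211+217)/301⌋ = ⌊6125/301⌋ − ⌊5914/301⌋ = 20 − 19 = 1
n=28: ⌊(29·211+217)/301⌋ − ⌊(28·211+217)/301⌋ = ⌊6336/301⌋ − ⌊6125/301⌋ = 21 − 20 = 1
n=29: ⌊(30·211+217)/301⌋ − ⌊(29·211+217)/301⌋ = ⌊6547/301⌋ − ⌊6336/301⌋ = 21 − 21 = 0
n=30: ⌊(31·211+217)/301⌋ − ⌊(30·211+217)/301⌋ = ⌊6758/301⌋ − ⌊6547/301⌋ = 22 − 21 = 1
n=31: ⌊(32·211+217)/301⌋ − ⌊(31·211+217)/301⌋ = ⌊6969/301⌋ − ⌊6758/301⌋ = 23 − 22 = 1
n=32: ⌊(33·211+217)/301⌋ − ⌊(32·211+217)/301⌋ = ⌊7180/301⌋ − ⌊6969/301⌋ = 23 − 23 = 0
n=33: ⌊(34·211+217)/301⌋ − ⌊(33·211+217)/301⌋ = ⌊7391/301⌋ − ⌊7180/301⌋ = 24 − 23 = 1
n=34: ⌊(35·211+217)/301⌋ − ⌊(34·211+217)/301⌋ = ⌊7602/301⌋ − ⌊7391/301⌋ = 25 − 24 = 1
n=35: ⌊(36·211+217)/301⌋ − ⌊(35·211+217)/301⌋ = ⌊7813/301⌋ − ⌊7602/301⌋ = 25 − 25 = 0
n=36: ⌊(37·211+217)/301⌋ − ⌊(36·211+217)/301⌋ = ⌊8024/301⌋ − ⌊7813/301⌋ = 26 − 25 = 1
n=37: ⌊(38·211+217)/301⌋ − ⌊(37·211+217)/301⌋ = ⌊8235/301⌋ − ⌊8024/301⌋ = 27 − 26 = 1
n=38: ⌊(39·211+217)/301⌋ − ⌊(38·211+217)/301⌋ = ⌊8446/301⌋ − ⌊8235/301⌋ = 28 − 27 = 1
n=39: ⌊(40·211+217)/301⌋ − ⌊(39·211+217)/301⌋ = ⌊8657/301⌋ − ⌊8446/301⌋ = 28 − 28 = 0
n=40: ⌊(41·211+217)/301⌋ − ⌊(40·211+217)/301⌋ = ⌊8868/301⌋ − ⌊8657/301⌋ = 29 − 28 = 1
n=41: ⌊(42·211+217)/301⌋ − ⌊(41·211+217)/301⌋ = ⌊9079/301⌋ − ⌊8868/301⌋ = 30 − 29 = 1
n=42: ⌊(43·211+217)/301⌋ − ⌊(42·211+217)/301⌋ = ⌊9290/301⌋ − ⌊9079/301⌋ = 30 − 30 = 0
n=43: ⌊(44·211+217)/301⌋ − ⌊(43·211+217)/301⌋ = ⌊9501/301⌋ − ⌊9290/301⌋ = 31 − 30 = 1
n=44: ⌊(45·211+217)/301⌋ − ⌊(44·211+217)/301⌋ = ⌊9712/301⌋ − ⌊9501/301⌋ = 32 − 31 = 1
n=45: ⌊(46·211+217)/301⌋ − ⌊(45·211+217)/301⌋ = ⌊9923/301⌋ − ⌊9712/301⌋ = 32 − 32 = 0
n=46: ⌊(47·211+217)/301⌋ − ⌊(46·211+217)/301⌋ = ⌊10134/301⌋ − ⌊9923/301⌋ = 33 − 32 = 1
n=47: ⌊(48·211+217)/301⌋ − ⌊(47·211+217)/301⌋ = ⌊10345/301⌋ − ⌊10134/301⌋ = 34 − 33 = 1
n=48: ⌊(49·211+217)/301⌋ − ⌊(48·211+217)/301⌋ = ⌊10556/301⌋ − ⌊10345/301⌋ = 35 − 34 = 1
n=49: ⌊(50·211+217)/301⌋ − ⌊(49·211+217)/301⌋ = ⌊10767/301⌋ − ⌊10556/301⌋ = 35 − 35 = 0
n=50: ⌊(51·211+217)/301⌋ − ⌊(50·211+217)/301⌋ = ⌊10978/301⌋ − ⌊10767/301⌋ = 36 − 35 = 1
n=51: ⌊(52·211+217)/301⌋ − ⌊(51·211+217)/301⌋ = ⌊11189/301⌋ − ⌊10978/301⌋ = 37 − 36 = 1
n=52: ⌊(53·211+217)/301⌋ − ⌊(52·211+217)/301⌋ = ⌊11400/301⌋ − ⌊11189/301⌋ = 37 − 37 = 0
n=53: ⌊(54·211+217)/301⌋ − ⌊(53·211+217)/301⌋ = ⌊11611/301⌋ − ⌊11400/301⌋ = 38 − 37 = 1
n=54: ⌊(55·211+217)/301⌋ − ⌊(54·211+217)/301⌋ = ⌊11822/301⌋ − ⌊11611/301⌋ = 39 − 38 = 1
n=55: ⌊(56·211+217)/301⌋ − ⌊(55·211+217)/301⌋ = ⌊12033/301⌋ − ⌊11822/301⌋ = 39 − 39 = 0
n=56: ⌊(57·211+217)/301⌋ − ⌊(56·211+217)/301⌋ = ⌊12244/301⌋ − ⌊12033/301⌋ = 40 − 39 = 1
n=57: ⌊(58·211+217)/301⌋ − ⌊(57·211+217)/301⌋ = ⌊12455/301⌋ − ⌊12244/301⌋ = 41 − 40 = 1
n=58: ⌊(59·211+217)/301⌋ − ⌊(58·211+217)/301⌋ = ⌊12666/301⌋ − ⌊12455/301⌋ = 42 − 41 = 1
n=59: ⌊(60·211+217)/301⌋ − ⌊(59·211+217)/301⌋ = ⌊12877/301⌋ − ⌊12666/301⌋ = 42 − 42 = 0
n=60: ⌊(61·211+217)/301⌋ − ⌊(60·211+217)/301⌋ = ⌊13088/301⌋ − ⌊12877/301⌋ = 43 − 42 = 1
n=61: ⌊(62·211+217)/301⌋ − ⌊(61·211+217)/301⌋ = ⌊13299/301⌋ − ⌊13088/301⌋ = 44 − 43 = 1
n=62: ⌊(63·211+217)/301⌋ − ⌊(62·211+217)/301⌋ = ⌊13510/301⌋ − ⌊13299/301⌋ = 44 − 44 = 0
n=63: ⌊(64·211+217)/301⌋ − ⌊(63·211+217)/301⌋ = ⌊13721/301⌋ − ⌊13510/301⌋ = 45 − 44 = 1
n=64: ⌊(65·211+217)/301⌋ − ⌊(64·211+217)/301⌋ = ⌊13932/301⌋ − ⌊13721/301⌋ = 46 − 45 = 1
n=65: ⌊(66·211+217)/301⌋ − ⌊(65·211+217)/301⌋ = ⌊14143/301⌋ − ⌊13932/301⌋ = 46 − 46 = 0
n=66: ⌊(67·211+217)/301⌋ − ⌊(66·211+217)/301⌋ = ⌊14354/301⌋ − ⌊14143/301⌋ = 47 − 46 = 1
n=67: ⌊(68·211+217)/301⌋ − ⌊(67·211+217)/301⌋ = ⌊14565/301⌋ − ⌊14354/301⌋ = 48 − 47 = 1
n=68: ⌊(69·211+217)/301⌋ − ⌊(68·211+217)/301⌋ = ⌊14776/301⌋ − ⌊14565/301⌋ = 49 − 48 = 1
n=69: ⌊(70·211+217)/301⌋ − ⌊(69·211+217)/301⌋ = ⌊14987/301⌋ − ⌊14776/301⌋ = 49 − 49 = 0
n=70: ⌊(71·211+217)/301⌋ − ⌊(70·211+217)/301⌋ = ⌊15198/301⌋ − ⌊14987/301⌋ = 50 − 49 = 1
n=71: ⌊(72·211+217)/301⌋ − ⌊(71·211+217)/301⌋ = ⌊15409/301⌋ − ⌊15198/301⌋ = 51 − 50 = 1
n=72: ⌊(73·211+217)/301⌋ − ⌊(72·211+217)/301⌋ = ⌊15620/301⌋ − ⌊15409/301⌋ = 51 − 51 = 0
n=73: ⌊(74·211+217)/301⌋ − ⌊(73·211+217)/301⌋ = ⌊15831/301⌋ − ⌊15620/301⌋ = 52 − 51 = 1
n=74: ⌊(75·211+217)/301⌋ − ⌊(74·211+217)/301⌋ = ⌊16042/301⌋ − ⌊15831/301⌋ = 53 − 52 = 1
n=75: ⌊(76·211+217)/301⌋ − ⌊(75·211+217)/301⌋ = ⌊16253/301⌋ − ⌊16042/301⌋ = 53 − 53 = 0
n=76: ⌊(77·211+217)/301⌋ − ⌊(76·211+217)/301⌋ = ⌊16464/301⌋ − ⌊16253/301⌋ = 54 − 53 = 1
n=77: ⌊(78·211+217)/301⌋ − ⌊(77·211+217)/301⌋ = ⌊16675/301⌋ − ⌊16464/301⌋ = 55 − 54 = 1
n=78: ⌊(79·211+217)/301⌋ − ⌊(78·211+217)/301⌋ = ⌊16886/301⌋ − ⌊16675/301⌋ = 56 − 55 = 1
n=79: ⌊(80·211+217)/301⌋ − ⌊(79·211+217)/301⌋ = ⌊17097/301⌋ − ⌊16886/301⌋ = 56 − 56 = 0
n=80: ⌊(81·211+217)/301⌋ − ⌊(80·211+217)/301⌋ = ⌊17308/301⌋ − ⌊17097/301⌋ = 57 − 56 = 1
n=81: ⌊(82·211+217)/301⌋ − ⌊(81·211+217)/301⌋ = ⌊17519/301⌋ − ⌊17308/301⌋ = 58 − 57 = 1
n=82: ⌊(83·211+217)/301⌋ − ⌊(82·211+217)/301⌋ = ⌊17730/301⌋ − ⌊17519/301⌋ = 58 − 58 = 0
n=83: ⌊(84·211+217)/301⌋ − ⌊(83·211+217)/301⌋ = ⌊17941/301⌋ − ⌊17730/301⌋ = 59 − 58 = 1
n=84: ⌊(85·211+217)/301⌋ − ⌊(84·211+217)/301⌋ = ⌊18152/301⌋ − ⌊17941/301⌋ = 60 − 59 = 1
n=85: ⌊(86·211+217)/301⌋ − ⌊(85·211+217)/301⌋ = ⌊18363/301⌋ − ⌊18152/301⌋ = 61 − 60 = 1
n=86: ⌊(87·211+217)/301⌋ − ⌊(86·211+217)/301⌋ = ⌊18574/301⌋ − ⌊18363/301⌋ = 61 − 61 = 0
n=87: ⌊(88·211+217)/301⌋ − ⌊(87·211+217)/301⌋ = ⌊18785/301⌋ − ⌊18574/301⌋ = 62 − 61 = 1
n=88: ⌊(89·211+217)/301⌋ − ⌊(88·211+217)/301⌋ = ⌊18996/301⌋ − ⌊18785/301⌋ = 63 − 62 = 1
n=89: ⌊(90·211+217)/301⌋ − ⌊(89·211+217)/301⌋ = ⌊19207/301⌋ − ⌊18996/301⌋ = 63 − 63 = 0
n=90: ⌊(91·211+217)/301⌋ − ⌊(90·211+217)/301⌋ = ⌊19418/301⌋ − ⌊19207/301⌋ = 64 − 63 = 1
n=91: ⌊(92·211+217)/301⌋ − ⌊(91·211+217)/301⌋ = ⌊19629/301⌋ − ⌊19418/301⌋ = 65 − 64 = 1

11011011101101101110110110111011011011101101101110110110111011011011101101101110110111011011


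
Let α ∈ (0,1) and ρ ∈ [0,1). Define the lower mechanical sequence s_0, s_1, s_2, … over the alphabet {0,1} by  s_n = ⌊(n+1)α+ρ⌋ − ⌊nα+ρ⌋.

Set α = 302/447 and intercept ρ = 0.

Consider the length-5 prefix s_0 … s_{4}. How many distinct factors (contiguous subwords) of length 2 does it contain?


3

t_n = ⌊(n·302)/447⌋ for n = 0 … 5:
  n=0…5: ⌊0/447⌋=0 ⌊302/447⌋=0 ⌊604/447⌋=1 ⌊906/447⌋=2 ⌊1208/447⌋=2 ⌊1510/447⌋=3
s_n = t_(n+1) − t_n for n = 0 … 4 gives
prefix = 01101
slide a length-2 window over [0..1] … [3..4] (4 windows); first occurrence of each distinct factor:
  [  0..  1] 01
  [  1..  2] 11
  [  2..  3] 10
  (the other 1 window repeats one of these)
distinct factors: {01, 10, 11}
count = 3  (Sturmian bound for length 2 is 3)


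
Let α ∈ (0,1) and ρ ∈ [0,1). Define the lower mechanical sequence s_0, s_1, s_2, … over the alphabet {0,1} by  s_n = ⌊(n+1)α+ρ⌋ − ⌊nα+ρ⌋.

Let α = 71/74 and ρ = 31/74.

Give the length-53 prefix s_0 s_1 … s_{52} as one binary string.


n=0: ⌊(1·71+31)/74⌋ − ⌊(0·71+31)/74⌋ = ⌊102/74⌋ − ⌊31/74⌋ = 1 − 0 = 1
n=1: ⌊(2·71+31)/74⌋ − ⌊(1·71+31)/74⌋ = ⌊173/74⌋ − ⌊102/74⌋ = 2 − 1 = 1
n=2: ⌊(3·71+31)/74⌋ − ⌊(2·71+31)/74⌋ = ⌊244/74⌋ − ⌊173/74⌋ = 3 − 2 = 1
n=3: ⌊(4·71+31)/74⌋ − ⌊(3·71+31)/74⌋ = ⌊315/74⌋ − ⌊244/74⌋ = 4 − 3 = 1
n=4: ⌊(5·71+31)/74⌋ − ⌊(4·71+31)/74⌋ = ⌊386/74⌋ − ⌊315/74⌋ = 5 − 4 = 1
n=5: ⌊(6·71+31)/74⌋ − ⌊(5·71+31)/74⌋ = ⌊457/74⌋ − ⌊386/74⌋ = 6 − 5 = 1
n=6: ⌊(7·71+31)/74⌋ − ⌊(6·71+31)/74⌋ = ⌊528/74⌋ − ⌊457/74⌋ = 7 − 6 = 1
n=7: ⌊(8·71+31)/74⌋ − ⌊(7·71+31)/74⌋ = ⌊599/74⌋ − ⌊528/74⌋ = 8 − 7 = 1
n=8: ⌊(9·71+31)/74⌋ − ⌊(8·71+31)/74⌋ = ⌊670/74⌋ − ⌊599/74⌋ = 9 − 8 = 1
n=9: ⌊(10·71+31)/74⌋ − ⌊(9·71+31)/74⌋ = ⌊741/74⌋ − ⌊670/74⌋ = 10 − 9 = 1
n=10: ⌊(11·71+31)/74⌋ − ⌊(10·71+31)/74⌋ = ⌊812/74⌋ − ⌊741/74⌋ = 10 − 10 = 0
n=11: ⌊(12·71+31)/74⌋ − ⌊(11·71+31)/74⌋ = ⌊883/74⌋ − ⌊812/74⌋ = 11 − 10 = 1
n=12: ⌊(13·71+31)/74⌋ − ⌊(12·71+31)/74⌋ = ⌊954/74⌋ − ⌊883/74⌋ = 12 − 11 = 1
n=13: ⌊(14·71+31)/74⌋ − ⌊(13·71+31)/74⌋ = ⌊1025/74⌋ − ⌊954/74⌋ = 13 − 12 = 1
n=14: ⌊(15·71+31)/74⌋ − ⌊(14·71+31)/74⌋ = ⌊1096/74⌋ − ⌊1025/74⌋ = 14 − 13 = 1
n=15: ⌊(16·71+31)/74⌋ − ⌊(15·71+31)/74⌋ = ⌊1167/74⌋ − ⌊1096/74⌋ = 15 − 14 = 1
n=16: ⌊(17·71+31)/74⌋ − ⌊(16·71+31)/74⌋ = ⌊1238/74⌋ − ⌊1167/74⌋ = 16 − 15 = 1
n=17: ⌊(18·71+31)/74⌋ − ⌊(17·71+31)/74⌋ = ⌊1309/74⌋ − ⌊1238/74⌋ = 17 − 16 = 1
n=18: ⌊(19·71+31)/74⌋ − ⌊(18·71+31)/74⌋ = ⌊1380/74⌋ − ⌊1309/74⌋ = 18 − 17 = 1
n=19: ⌊(20·71+31)/74⌋ − ⌊(19·71+31)/74⌋ = ⌊1451/74⌋ − ⌊1380/74⌋ = 19 − 18 = 1
n=20: ⌊(21·71+31)/74⌋ − ⌊(20·71+31)/74⌋ = ⌊1522/74⌋ − ⌊1451/74⌋ = 20 − 19 = 1
n=21: ⌊(22·71+31)/74⌋ − ⌊(21·71+31)/74⌋ = ⌊1593/74⌋ − ⌊1522/74⌋ = 21 − 20 = 1
n=22: ⌊(23·71+31)/74⌋ − ⌊(22·71+31)/74⌋ = ⌊1664/74⌋ − ⌊1593/74⌋ = 22 − 21 = 1
n=23: ⌊(24·71+31)/74⌋ − ⌊(23·71+31)/74⌋ = ⌊1735/74⌋ − ⌊1664/74⌋ = 23 − 22 = 1
n=24: ⌊(25·71+31)/74⌋ − ⌊(24·71+31)/74⌋ = ⌊1806/74⌋ − ⌊1735/74⌋ = 24 − 23 = 1
n=25: ⌊(26·71+31)/74⌋ − ⌊(25·71+31)/74⌋ = ⌊1877/74⌋ − ⌊1806/74⌋ = 25 − 24 = 1
n=26: ⌊(27·71+31)/74⌋ − ⌊(26·71+31)/74⌋ = ⌊1948/74⌋ − ⌊1877/74⌋ = 26 − 25 = 1
n=27: ⌊(28·71+31)/74⌋ − ⌊(27·71+31)/74⌋ = ⌊2019/74⌋ − ⌊1948/74⌋ = 27 − 26 = 1
n=28: ⌊(29·71+31)/74⌋ − ⌊(28·71+31)/74⌋ = ⌊2090/74⌋ − ⌊2019/74⌋ = 28 − 27 = 1
n=29: ⌊(30·71+31)/74⌋ − ⌊(29·71+31)/74⌋ = ⌊2161/74⌋ − ⌊2090/74⌋ = 29 − 28 = 1
n=30: ⌊(31·71+31)/74⌋ − ⌊(30·71+31)/74⌋ = ⌊2232/74⌋ − ⌊2161/74⌋ = 30 − 29 = 1
n=31: ⌊(32·71+31)/74⌋ − ⌊(31·71+31)/74⌋ = ⌊2303/74⌋ − ⌊2232/74⌋ = 31 − 30 = 1
n=32: ⌊(33·71+31)/74⌋ − ⌊(32·71+31)/74⌋ = ⌊2374/74⌋ − ⌊2303/74⌋ = 32 − 31 = 1
n=33: ⌊(34·71+31)/74⌋ − ⌊(33·71+31)/74⌋ = ⌊2445/74⌋ − ⌊2374/74⌋ = 33 − 32 = 1
n=34: ⌊(35·71+31)/74⌋ − ⌊(34·71+31)/74⌋ = ⌊2516/74⌋ − ⌊2445/74⌋ = 34 − 33 = 1
n=35: ⌊(36·71+31)/74⌋ − ⌊(35·71+31)/74⌋ = ⌊2587/74⌋ − ⌊2516/74⌋ = 34 − 34 = 0
n=36: ⌊(37·71+31)/74⌋ − ⌊(36·71+31)/74⌋ = ⌊2658/74⌋ − ⌊2587/74⌋ = 35 − 34 = 1
n=37: ⌊(38·71+31)/74⌋ − ⌊(37·71+31)/74⌋ = ⌊2729/74⌋ − ⌊2658/74⌋ = 36 − 35 = 1
n=38: ⌊(39·71+31)/74⌋ − ⌊(38·71+31)/74⌋ = ⌊2800/74⌋ − ⌊2729/74⌋ = 37 − 36 = 1
n=39: ⌊(40·71+31)/74⌋ − ⌊(39·71+31)/74⌋ = ⌊2871/74⌋ − ⌊2800/74⌋ = 38 − 37 = 1
n=40: ⌊(41·71+31)/74⌋ − ⌊(40·71+31)/74⌋ = ⌊2942/74⌋ − ⌊2871/74⌋ = 39 − 38 = 1
n=41: ⌊(42·71+31)/74⌋ − ⌊(41·71+31)/74⌋ = ⌊3013/74⌋ − ⌊2942/74⌋ = 40 − 39 = 1
n=42: ⌊(43·71+31)/74⌋ − ⌊(42·71+31)/74⌋ = ⌊3084/74⌋ − ⌊3013/74⌋ = 41 − 40 = 1
n=43: ⌊(44·71+31)/74⌋ − ⌊(43·71+31)/74⌋ = ⌊3155/74⌋ − ⌊3084/74⌋ = 42 − 41 = 1
n=44: ⌊(45·71+31)/74⌋ − ⌊(44·71+31)/74⌋ = ⌊3226/74⌋ − ⌊3155/74⌋ = 43 − 42 = 1
n=45: ⌊(46·71+31)/74⌋ − ⌊(45·71+31)/74⌋ = ⌊3297/74⌋ − ⌊3226/74⌋ = 44 − 43 = 1
n=46: ⌊(47·71+31)/74⌋ − ⌊(46·71+31)/74⌋ = ⌊3368/74⌋ − ⌊3297/74⌋ = 45 − 44 = 1
n=47: ⌊(48·71+31)/74⌋ − ⌊(47·71+31)/74⌋ = ⌊3439/74⌋ − ⌊3368/74⌋ = 46 − 45 = 1
n=48: ⌊(49·71+31)/74⌋ − ⌊(48·71+31)/74⌋ = ⌊3510/74⌋ − ⌊3439/74⌋ = 47 − 46 = 1
n=49: ⌊(50·71+31)/74⌋ − ⌊(49·71+31)/74⌋ = ⌊3581/74⌋ − ⌊3510/74⌋ = 48 − 47 = 1
n=50: ⌊(51·71+31)/74⌋ − ⌊(50·71+31)/74⌋ = ⌊3652/74⌋ − ⌊3581/74⌋ = 49 − 48 = 1
n=51: ⌊(52·71+31)/74⌋ − ⌊(51·71+31)/74⌋ = ⌊3723/74⌋ − ⌊3652/74⌋ = 50 − 49 = 1
n=52: ⌊(53·71+31)/74⌋ − ⌊(52·71+31)/74⌋ = ⌊3794/74⌋ − ⌊3723/74⌋ = 51 − 50 = 1

11111111110111111111111111111111111011111111111111111
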